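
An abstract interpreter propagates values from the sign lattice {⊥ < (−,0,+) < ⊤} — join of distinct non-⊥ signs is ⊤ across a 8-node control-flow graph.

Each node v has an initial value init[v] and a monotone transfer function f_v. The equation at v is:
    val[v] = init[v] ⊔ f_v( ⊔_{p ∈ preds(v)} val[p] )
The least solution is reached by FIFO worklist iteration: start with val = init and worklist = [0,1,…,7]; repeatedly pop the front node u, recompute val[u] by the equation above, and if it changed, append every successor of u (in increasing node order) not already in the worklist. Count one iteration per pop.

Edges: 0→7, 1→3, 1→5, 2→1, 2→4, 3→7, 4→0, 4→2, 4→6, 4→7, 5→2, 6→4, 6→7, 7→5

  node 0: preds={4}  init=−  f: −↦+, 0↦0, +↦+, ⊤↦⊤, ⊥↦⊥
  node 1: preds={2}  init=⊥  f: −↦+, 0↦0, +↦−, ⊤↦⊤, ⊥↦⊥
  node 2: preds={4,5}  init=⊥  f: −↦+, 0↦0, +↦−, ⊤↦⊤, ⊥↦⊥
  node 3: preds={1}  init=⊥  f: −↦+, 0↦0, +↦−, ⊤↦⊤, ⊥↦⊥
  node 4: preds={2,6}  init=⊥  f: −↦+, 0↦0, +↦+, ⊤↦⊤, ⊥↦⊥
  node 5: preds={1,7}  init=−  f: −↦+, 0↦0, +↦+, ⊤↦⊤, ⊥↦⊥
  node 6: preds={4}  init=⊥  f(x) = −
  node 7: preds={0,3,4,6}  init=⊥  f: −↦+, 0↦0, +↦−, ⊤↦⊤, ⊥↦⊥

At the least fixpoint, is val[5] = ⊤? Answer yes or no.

yes

Iteration log — 22 steps:
  step 1. node 0  ⊔preds=⊥  new=−  stable
  step 2. node 1  ⊔preds=⊥  new=⊥  stable
  step 3. node 2  ⊔preds=−  new=+  old=⊥  +wl: 1
  step 4. node 3  ⊔preds=⊥  new=⊥  stable
  step 5. node 4  ⊔preds=+  new=+  old=⊥  +wl: 0,2
  step 6. node 5  ⊔preds=⊥  new=−  stable
  step 7. node 6  ⊔preds=+  new=−  old=⊥  +wl: 4
  step 8. node 7  ⊔preds=⊤  new=⊤  old=⊥  +wl: 5
  step 9. node 1  ⊔preds=+  new=−  old=⊥  +wl: 3
  step 10. node 0  ⊔preds=+  new=⊤  old=−  +wl: 7
  step 11. node 2  ⊔preds=⊤  new=⊤  old=+  +wl: 1
  step 12. node 4  ⊔preds=⊤  new=⊤  old=+  +wl: 0,2,6
  step 13. node 5  ⊔preds=⊤  new=⊤  old=−  +wl: 
  step 14. node 3  ⊔preds=−  new=+  old=⊥  +wl: 
  step 15. node 7  ⊔preds=⊤  new=⊤  stable
  step 16. node 1  ⊔preds=⊤  new=⊤  old=−  +wl: 3,5
  step 17. node 0  ⊔preds=⊤  new=⊤  stable
  step 18. node 2  ⊔preds=⊤  new=⊤  stable
  step 19. node 6  ⊔preds=⊤  new=−  stable
  step 20. node 3  ⊔preds=⊤  new=⊤  old=+  +wl: 7
  step 21. node 5  ⊔preds=⊤  new=⊤  stable
  step 22. node 7  ⊔preds=⊤  new=⊤  stable

Least fixpoint reached:
  node 0: ⊤
  node 1: ⊤
  node 2: ⊤
  node 3: ⊤
  node 4: ⊤
  node 5: ⊤
  node 6: −
  node 7: ⊤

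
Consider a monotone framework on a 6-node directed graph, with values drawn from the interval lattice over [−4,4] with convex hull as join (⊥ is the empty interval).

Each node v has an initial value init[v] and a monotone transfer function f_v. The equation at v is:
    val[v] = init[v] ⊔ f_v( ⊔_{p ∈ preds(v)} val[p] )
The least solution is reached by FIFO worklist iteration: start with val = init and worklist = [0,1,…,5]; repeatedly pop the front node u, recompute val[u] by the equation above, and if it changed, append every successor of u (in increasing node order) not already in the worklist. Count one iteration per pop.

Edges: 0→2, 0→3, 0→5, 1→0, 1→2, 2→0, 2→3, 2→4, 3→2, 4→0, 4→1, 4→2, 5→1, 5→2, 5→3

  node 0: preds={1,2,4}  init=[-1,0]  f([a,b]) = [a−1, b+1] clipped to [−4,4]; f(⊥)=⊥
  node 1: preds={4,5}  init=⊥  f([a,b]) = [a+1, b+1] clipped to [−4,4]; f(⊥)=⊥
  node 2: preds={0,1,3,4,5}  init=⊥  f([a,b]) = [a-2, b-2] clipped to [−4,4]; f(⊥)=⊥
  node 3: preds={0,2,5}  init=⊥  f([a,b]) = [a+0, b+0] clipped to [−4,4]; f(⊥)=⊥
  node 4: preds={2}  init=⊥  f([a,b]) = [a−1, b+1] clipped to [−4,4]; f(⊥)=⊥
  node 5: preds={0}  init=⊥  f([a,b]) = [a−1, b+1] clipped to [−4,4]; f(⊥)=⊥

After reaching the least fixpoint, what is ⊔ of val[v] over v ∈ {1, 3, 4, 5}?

Worklist (29 pops):
  #1 pop 0: in=⊥ → [-1,0] (no change)
  #2 pop 1: in=⊥ → ⊥ (no change)
  #3 pop 2: in=[-1,0] → [-3,-2] (was ⊥); enqueue [0]
  #4 pop 3: in=[-3,0] → [-3,0] (was ⊥); enqueue [2]
  #5 pop 4: in=[-3,-2] → [-4,-1] (was ⊥); enqueue [1]
  #6 pop 5: in=[-1,0] → [-2,1] (was ⊥); enqueue [3]
  #7 pop 0: in=[-4,-1] → [-4,0] (was [-1,0]); enqueue [5]
  #8 pop 2: in=[-4,1] → [-4,-1] (was [-3,-2]); enqueue [0,4]
  #9 pop 1: in=[-4,1] → [-3,2] (was ⊥); enqueue [2]
  #10 pop 3: in=[-4,1] → [-4,1] (was [-3,0]); enqueue []
  #11 pop 5: in=[-4,0] → [-4,1] (was [-2,1]); enqueue [1,3]
  #12 pop 0: in=[-4,2] → [-4,3] (was [-4,0]); enqueue [5]
  #13 pop 4: in=[-4,-1] → [-4,0] (was [-4,-1]); enqueue [0]
  #14 pop 2: in=[-4,3] → [-4,1] (was [-4,-1]); enqueue [4]
  #15 pop 1: in=[-4,1] → [-3,2] (no change)
  #16 pop 3: in=[-4,3] → [-4,3] (was [-4,1]); enqueue [2]
  #17 pop 5: in=[-4,3] → [-4,4] (was [-4,1]); enqueue [1,3]
  #18 pop 0: in=[-4,2] → [-4,3] (no change)
  #19 pop 4: in=[-4,1] → [-4,2] (was [-4,0]); enqueue [0]
  #20 pop 2: in=[-4,4] → [-4,2] (was [-4,1]); enqueue [4]
  #21 pop 1: in=[-4,4] → [-3,4] (was [-3,2]); enqueue [2]
  #22 pop 3: in=[-4,4] → [-4,4] (was [-4,3]); enqueue []
  #23 pop 0: in=[-4,4] → [-4,4] (was [-4,3]); enqueue [3,5]
  #24 pop 4: in=[-4,2] → [-4,3] (was [-4,2]); enqueue [0,1]
  #25 pop 2: in=[-4,4] → [-4,2] (no change)
  #26 pop 3: in=[-4,4] → [-4,4] (no change)
  #27 pop 5: in=[-4,4] → [-4,4] (no change)
  #28 pop 0: in=[-4,4] → [-4,4] (no change)
  #29 pop 1: in=[-4,4] → [-3,4] (no change)

Fixpoint:
  val[0] = [-4,4]
  val[1] = [-3,4]
  val[2] = [-4,2]
  val[3] = [-4,4]
  val[4] = [-4,3]
  val[5] = [-4,4]

[-4,4]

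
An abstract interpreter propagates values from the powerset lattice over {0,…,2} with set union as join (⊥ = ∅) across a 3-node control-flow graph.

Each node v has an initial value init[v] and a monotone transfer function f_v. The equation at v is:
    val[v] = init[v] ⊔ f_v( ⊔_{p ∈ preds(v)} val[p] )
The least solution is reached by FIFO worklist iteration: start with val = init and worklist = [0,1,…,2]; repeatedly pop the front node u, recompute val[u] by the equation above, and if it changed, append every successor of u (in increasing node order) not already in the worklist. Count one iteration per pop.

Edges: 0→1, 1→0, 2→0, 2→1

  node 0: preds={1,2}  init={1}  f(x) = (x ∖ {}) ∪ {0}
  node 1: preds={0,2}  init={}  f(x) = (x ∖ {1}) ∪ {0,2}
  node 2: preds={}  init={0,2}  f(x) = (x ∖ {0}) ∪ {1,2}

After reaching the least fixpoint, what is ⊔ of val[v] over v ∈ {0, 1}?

Worklist (5 pops):
  #1 pop 0: in={0,2} → {0,1,2} (was {1}); enqueue []
  #2 pop 1: in={0,1,2} → {0,2} (was {}); enqueue [0]
  #3 pop 2: in={} → {0,1,2} (was {0,2}); enqueue [1]
  #4 pop 0: in={0,1,2} → {0,1,2} (no change)
  #5 pop 1: in={0,1,2} → {0,2} (no change)

Fixpoint:
  val[0] = {0,1,2}
  val[1] = {0,2}
  val[2] = {0,1,2}

{0,1,2}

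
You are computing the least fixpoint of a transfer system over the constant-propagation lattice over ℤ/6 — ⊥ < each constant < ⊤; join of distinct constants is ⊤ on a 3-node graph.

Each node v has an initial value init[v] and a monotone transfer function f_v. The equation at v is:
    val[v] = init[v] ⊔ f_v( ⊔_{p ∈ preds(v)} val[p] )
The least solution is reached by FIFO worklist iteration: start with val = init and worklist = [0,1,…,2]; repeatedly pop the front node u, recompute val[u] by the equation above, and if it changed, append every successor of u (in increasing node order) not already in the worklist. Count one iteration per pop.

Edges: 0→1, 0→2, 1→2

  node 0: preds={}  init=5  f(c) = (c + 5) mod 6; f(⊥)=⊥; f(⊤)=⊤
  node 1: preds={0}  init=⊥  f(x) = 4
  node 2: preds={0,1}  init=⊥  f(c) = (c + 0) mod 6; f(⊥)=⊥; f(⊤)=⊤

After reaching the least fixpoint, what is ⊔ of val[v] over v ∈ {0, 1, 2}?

⊤

Iteration log — 3 steps:
  step 1. node 0  ⊔preds=⊥  new=5  stable
  step 2. node 1  ⊔preds=5  new=4  old=⊥  +wl: 
  step 3. node 2  ⊔preds=⊤  new=⊤  old=⊥  +wl: 

Least fixpoint reached:
  node 0: 5
  node 1: 4
  node 2: ⊤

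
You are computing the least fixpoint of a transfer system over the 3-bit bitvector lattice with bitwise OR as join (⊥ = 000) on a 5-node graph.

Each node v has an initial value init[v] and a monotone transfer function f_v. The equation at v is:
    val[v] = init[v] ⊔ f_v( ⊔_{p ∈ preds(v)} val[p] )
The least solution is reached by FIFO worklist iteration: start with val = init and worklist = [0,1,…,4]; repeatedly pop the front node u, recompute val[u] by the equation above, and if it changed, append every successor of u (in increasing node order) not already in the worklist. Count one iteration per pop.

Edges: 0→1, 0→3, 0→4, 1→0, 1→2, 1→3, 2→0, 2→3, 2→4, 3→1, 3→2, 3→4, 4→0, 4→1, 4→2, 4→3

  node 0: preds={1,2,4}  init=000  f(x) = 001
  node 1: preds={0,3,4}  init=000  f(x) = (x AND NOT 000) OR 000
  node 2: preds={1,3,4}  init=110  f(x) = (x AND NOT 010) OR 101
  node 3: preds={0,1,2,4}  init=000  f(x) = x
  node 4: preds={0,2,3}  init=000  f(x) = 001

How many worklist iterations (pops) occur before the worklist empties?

Trace (10 dequeues):
  [1] u=0 | in 110 | out 001 | prev 000 | push {}
  [2] u=1 | in 001 | out 001 | prev 000 | push {0}
  [3] u=2 | in 001 | out 111 | prev 110 | push {}
  [4] u=3 | in 111 | out 111 | prev 000 | push {1,2}
  [5] u=4 | in 111 | out 001 | prev 000 | push {3}
  [6] u=0 | in 111 | out 001 | ==
  [7] u=1 | in 111 | out 111 | prev 001 | push {0}
  [8] u=2 | in 111 | out 111 | ==
  [9] u=3 | in 111 | out 111 | ==
  [10] u=0 | in 111 | out 001 | ==

Converged values:
  [0] 001
  [1] 111
  [2] 111
  [3] 111
  [4] 001

10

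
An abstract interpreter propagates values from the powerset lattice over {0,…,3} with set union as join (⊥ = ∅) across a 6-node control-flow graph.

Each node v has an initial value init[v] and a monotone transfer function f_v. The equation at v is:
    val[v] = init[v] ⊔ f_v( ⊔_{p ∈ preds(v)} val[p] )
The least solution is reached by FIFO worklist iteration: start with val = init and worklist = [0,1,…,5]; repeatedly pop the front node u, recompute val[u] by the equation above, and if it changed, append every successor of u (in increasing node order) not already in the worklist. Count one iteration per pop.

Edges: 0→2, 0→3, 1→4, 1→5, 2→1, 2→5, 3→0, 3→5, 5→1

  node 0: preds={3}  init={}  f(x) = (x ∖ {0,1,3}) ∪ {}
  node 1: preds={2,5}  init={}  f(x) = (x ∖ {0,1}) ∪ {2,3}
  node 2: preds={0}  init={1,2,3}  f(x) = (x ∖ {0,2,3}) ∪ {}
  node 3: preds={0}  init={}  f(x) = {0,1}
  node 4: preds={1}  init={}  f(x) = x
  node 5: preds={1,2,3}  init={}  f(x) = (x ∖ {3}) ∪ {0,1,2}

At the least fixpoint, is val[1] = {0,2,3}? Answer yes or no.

Iteration log — 8 steps:
  step 1. node 0  ⊔preds={}  new={}  stable
  step 2. node 1  ⊔preds={1,2,3}  new={2,3}  old={}  +wl: 
  step 3. node 2  ⊔preds={}  new={1,2,3}  stable
  step 4. node 3  ⊔preds={}  new={0,1}  old={}  +wl: 0
  step 5. node 4  ⊔preds={2,3}  new={2,3}  old={}  +wl: 
  step 6. node 5  ⊔preds={0,1,2,3}  new={0,1,2}  old={}  +wl: 1
  step 7. node 0  ⊔preds={0,1}  new={}  stable
  step 8. node 1  ⊔preds={0,1,2,3}  new={2,3}  stable

Least fixpoint reached:
  node 0: {}
  node 1: {2,3}
  node 2: {1,2,3}
  node 3: {0,1}
  node 4: {2,3}
  node 5: {0,1,2}

no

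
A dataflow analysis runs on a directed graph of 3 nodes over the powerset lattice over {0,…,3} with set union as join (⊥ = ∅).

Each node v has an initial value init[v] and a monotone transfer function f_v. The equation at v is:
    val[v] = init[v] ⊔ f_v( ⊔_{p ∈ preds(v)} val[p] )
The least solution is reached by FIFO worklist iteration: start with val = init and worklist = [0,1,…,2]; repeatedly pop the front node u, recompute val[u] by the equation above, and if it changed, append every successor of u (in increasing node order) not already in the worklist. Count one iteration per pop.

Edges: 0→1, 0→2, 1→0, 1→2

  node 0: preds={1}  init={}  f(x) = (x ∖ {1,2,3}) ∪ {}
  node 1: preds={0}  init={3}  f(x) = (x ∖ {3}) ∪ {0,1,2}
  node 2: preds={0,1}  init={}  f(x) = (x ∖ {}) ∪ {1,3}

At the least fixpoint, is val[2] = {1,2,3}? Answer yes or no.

Worklist (6 pops):
  #1 pop 0: in={3} → {} (no change)
  #2 pop 1: in={} → {0,1,2,3} (was {3}); enqueue [0]
  #3 pop 2: in={0,1,2,3} → {0,1,2,3} (was {}); enqueue []
  #4 pop 0: in={0,1,2,3} → {0} (was {}); enqueue [1,2]
  #5 pop 1: in={0} → {0,1,2,3} (no change)
  #6 pop 2: in={0,1,2,3} → {0,1,2,3} (no change)

Fixpoint:
  val[0] = {0}
  val[1] = {0,1,2,3}
  val[2] = {0,1,2,3}

no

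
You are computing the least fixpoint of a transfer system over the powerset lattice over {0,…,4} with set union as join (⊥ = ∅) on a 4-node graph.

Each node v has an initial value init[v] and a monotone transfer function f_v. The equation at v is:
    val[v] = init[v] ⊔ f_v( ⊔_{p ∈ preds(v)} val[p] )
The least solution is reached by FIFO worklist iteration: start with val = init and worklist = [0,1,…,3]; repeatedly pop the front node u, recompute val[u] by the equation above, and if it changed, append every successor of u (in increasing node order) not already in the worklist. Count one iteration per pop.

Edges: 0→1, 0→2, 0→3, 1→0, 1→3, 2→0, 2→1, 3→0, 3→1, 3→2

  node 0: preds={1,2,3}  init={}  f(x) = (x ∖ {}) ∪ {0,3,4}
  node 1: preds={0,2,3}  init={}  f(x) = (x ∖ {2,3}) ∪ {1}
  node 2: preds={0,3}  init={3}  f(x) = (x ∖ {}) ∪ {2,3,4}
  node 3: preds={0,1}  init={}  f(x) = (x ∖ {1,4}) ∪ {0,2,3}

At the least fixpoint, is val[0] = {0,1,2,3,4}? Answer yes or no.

Iteration log — 10 steps:
  step 1. node 0  ⊔preds={3}  new={0,3,4}  old={}  +wl: 
  step 2. node 1  ⊔preds={0,3,4}  new={0,1,4}  old={}  +wl: 0
  step 3. node 2  ⊔preds={0,3,4}  new={0,2,3,4}  old={3}  +wl: 1
  step 4. node 3  ⊔preds={0,1,3,4}  new={0,2,3}  old={}  +wl: 2
  step 5. node 0  ⊔preds={0,1,2,3,4}  new={0,1,2,3,4}  old={0,3,4}  +wl: 3
  step 6. node 1  ⊔preds={0,1,2,3,4}  new={0,1,4}  stable
  step 7. node 2  ⊔preds={0,1,2,3,4}  new={0,1,2,3,4}  old={0,2,3,4}  +wl: 0,1
  step 8. node 3  ⊔preds={0,1,2,3,4}  new={0,2,3}  stable
  step 9. node 0  ⊔preds={0,1,2,3,4}  new={0,1,2,3,4}  stable
  step 10. node 1  ⊔preds={0,1,2,3,4}  new={0,1,4}  stable

Least fixpoint reached:
  node 0: {0,1,2,3,4}
  node 1: {0,1,4}
  node 2: {0,1,2,3,4}
  node 3: {0,2,3}

yes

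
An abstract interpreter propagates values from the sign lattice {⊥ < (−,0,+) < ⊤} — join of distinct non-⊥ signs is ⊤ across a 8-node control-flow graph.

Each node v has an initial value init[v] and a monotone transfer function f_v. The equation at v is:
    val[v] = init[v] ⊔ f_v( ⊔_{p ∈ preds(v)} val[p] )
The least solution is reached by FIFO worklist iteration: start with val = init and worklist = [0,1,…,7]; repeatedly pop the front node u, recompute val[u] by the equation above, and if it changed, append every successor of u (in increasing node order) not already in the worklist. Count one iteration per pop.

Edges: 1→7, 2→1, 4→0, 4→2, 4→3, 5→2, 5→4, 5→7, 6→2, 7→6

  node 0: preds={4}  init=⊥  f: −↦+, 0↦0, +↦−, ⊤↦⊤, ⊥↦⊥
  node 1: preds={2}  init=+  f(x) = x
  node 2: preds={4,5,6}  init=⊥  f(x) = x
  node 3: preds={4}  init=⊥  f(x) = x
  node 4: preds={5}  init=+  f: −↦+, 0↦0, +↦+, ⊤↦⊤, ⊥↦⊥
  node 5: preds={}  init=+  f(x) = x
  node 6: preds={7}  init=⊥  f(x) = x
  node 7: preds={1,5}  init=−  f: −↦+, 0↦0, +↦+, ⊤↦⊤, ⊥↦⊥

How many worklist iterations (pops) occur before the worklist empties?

Trace (14 dequeues):
  [1] u=0 | in + | out − | prev ⊥ | push {}
  [2] u=1 | in ⊥ | out + | ==
  [3] u=2 | in + | out + | prev ⊥ | push {1}
  [4] u=3 | in + | out + | prev ⊥ | push {}
  [5] u=4 | in + | out + | ==
  [6] u=5 | in ⊥ | out + | ==
  [7] u=6 | in − | out − | prev ⊥ | push {2}
  [8] u=7 | in + | out ⊤ | prev − | push {6}
  [9] u=1 | in + | out + | ==
  [10] u=2 | in ⊤ | out ⊤ | prev + | push {1}
  [11] u=6 | in ⊤ | out ⊤ | prev − | push {2}
  [12] u=1 | in ⊤ | out ⊤ | prev + | push {7}
  [13] u=2 | in ⊤ | out ⊤ | ==
  [14] u=7 | in ⊤ | out ⊤ | ==

Converged values:
  [0] −
  [1] ⊤
  [2] ⊤
  [3] +
  [4] +
  [5] +
  [6] ⊤
  [7] ⊤

14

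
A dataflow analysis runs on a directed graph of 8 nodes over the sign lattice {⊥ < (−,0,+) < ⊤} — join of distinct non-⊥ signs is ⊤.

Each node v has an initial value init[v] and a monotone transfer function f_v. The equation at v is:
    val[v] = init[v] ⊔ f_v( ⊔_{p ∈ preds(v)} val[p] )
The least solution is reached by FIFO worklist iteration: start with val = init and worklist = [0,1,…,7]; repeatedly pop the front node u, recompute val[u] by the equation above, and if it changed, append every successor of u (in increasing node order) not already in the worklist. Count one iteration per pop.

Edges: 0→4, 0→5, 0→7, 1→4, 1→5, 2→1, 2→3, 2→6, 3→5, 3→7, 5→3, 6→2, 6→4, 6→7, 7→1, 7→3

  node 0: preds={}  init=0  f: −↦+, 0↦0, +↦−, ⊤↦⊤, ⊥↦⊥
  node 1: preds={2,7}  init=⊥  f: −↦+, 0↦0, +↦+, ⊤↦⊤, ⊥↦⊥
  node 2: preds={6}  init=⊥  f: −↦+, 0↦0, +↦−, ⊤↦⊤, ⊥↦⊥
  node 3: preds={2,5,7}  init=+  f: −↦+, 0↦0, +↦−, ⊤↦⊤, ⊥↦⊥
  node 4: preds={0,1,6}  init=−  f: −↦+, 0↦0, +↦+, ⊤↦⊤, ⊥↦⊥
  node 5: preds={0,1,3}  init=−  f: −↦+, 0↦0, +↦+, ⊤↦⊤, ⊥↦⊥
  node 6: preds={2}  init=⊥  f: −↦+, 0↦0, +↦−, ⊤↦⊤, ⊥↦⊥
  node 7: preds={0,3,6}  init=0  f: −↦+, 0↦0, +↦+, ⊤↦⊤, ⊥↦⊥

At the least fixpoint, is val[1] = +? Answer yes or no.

Worklist (12 pops):
  #1 pop 0: in=⊥ → 0 (no change)
  #2 pop 1: in=0 → 0 (was ⊥); enqueue []
  #3 pop 2: in=⊥ → ⊥ (no change)
  #4 pop 3: in=⊤ → ⊤ (was +); enqueue []
  #5 pop 4: in=0 → ⊤ (was −); enqueue []
  #6 pop 5: in=⊤ → ⊤ (was −); enqueue [3]
  #7 pop 6: in=⊥ → ⊥ (no change)
  #8 pop 7: in=⊤ → ⊤ (was 0); enqueue [1]
  #9 pop 3: in=⊤ → ⊤ (no change)
  #10 pop 1: in=⊤ → ⊤ (was 0); enqueue [4,5]
  #11 pop 4: in=⊤ → ⊤ (no change)
  #12 pop 5: in=⊤ → ⊤ (no change)

Fixpoint:
  val[0] = 0
  val[1] = ⊤
  val[2] = ⊥
  val[3] = ⊤
  val[4] = ⊤
  val[5] = ⊤
  val[6] = ⊥
  val[7] = ⊤

no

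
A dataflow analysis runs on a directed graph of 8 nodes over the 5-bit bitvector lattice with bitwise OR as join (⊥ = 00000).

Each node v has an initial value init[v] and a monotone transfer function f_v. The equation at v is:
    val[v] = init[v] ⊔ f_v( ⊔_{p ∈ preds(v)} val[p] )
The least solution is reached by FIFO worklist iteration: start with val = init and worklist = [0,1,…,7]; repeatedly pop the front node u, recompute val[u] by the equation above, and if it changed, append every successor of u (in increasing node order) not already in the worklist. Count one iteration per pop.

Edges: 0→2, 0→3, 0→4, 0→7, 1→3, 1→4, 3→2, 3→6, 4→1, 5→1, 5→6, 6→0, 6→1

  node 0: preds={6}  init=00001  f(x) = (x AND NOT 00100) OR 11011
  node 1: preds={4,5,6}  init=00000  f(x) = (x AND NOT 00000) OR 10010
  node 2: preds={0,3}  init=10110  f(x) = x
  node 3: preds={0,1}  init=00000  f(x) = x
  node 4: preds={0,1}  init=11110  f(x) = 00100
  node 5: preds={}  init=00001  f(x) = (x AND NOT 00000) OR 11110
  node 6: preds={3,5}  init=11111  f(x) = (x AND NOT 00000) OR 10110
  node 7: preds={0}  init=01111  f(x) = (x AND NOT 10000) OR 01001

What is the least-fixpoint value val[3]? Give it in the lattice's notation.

Trace (10 dequeues):
  [1] u=0 | in 11111 | out 11011 | prev 00001 | push {}
  [2] u=1 | in 11111 | out 11111 | prev 00000 | push {}
  [3] u=2 | in 11011 | out 11111 | prev 10110 | push {}
  [4] u=3 | in 11111 | out 11111 | prev 00000 | push {2}
  [5] u=4 | in 11111 | out 11110 | ==
  [6] u=5 | in 00000 | out 11111 | prev 00001 | push {1}
  [7] u=6 | in 11111 | out 11111 | ==
  [8] u=7 | in 11011 | out 01111 | ==
  [9] u=2 | in 11111 | out 11111 | ==
  [10] u=1 | in 11111 | out 11111 | ==

Converged values:
  [0] 11011
  [1] 11111
  [2] 11111
  [3] 11111
  [4] 11110
  [5] 11111
  [6] 11111
  [7] 01111

11111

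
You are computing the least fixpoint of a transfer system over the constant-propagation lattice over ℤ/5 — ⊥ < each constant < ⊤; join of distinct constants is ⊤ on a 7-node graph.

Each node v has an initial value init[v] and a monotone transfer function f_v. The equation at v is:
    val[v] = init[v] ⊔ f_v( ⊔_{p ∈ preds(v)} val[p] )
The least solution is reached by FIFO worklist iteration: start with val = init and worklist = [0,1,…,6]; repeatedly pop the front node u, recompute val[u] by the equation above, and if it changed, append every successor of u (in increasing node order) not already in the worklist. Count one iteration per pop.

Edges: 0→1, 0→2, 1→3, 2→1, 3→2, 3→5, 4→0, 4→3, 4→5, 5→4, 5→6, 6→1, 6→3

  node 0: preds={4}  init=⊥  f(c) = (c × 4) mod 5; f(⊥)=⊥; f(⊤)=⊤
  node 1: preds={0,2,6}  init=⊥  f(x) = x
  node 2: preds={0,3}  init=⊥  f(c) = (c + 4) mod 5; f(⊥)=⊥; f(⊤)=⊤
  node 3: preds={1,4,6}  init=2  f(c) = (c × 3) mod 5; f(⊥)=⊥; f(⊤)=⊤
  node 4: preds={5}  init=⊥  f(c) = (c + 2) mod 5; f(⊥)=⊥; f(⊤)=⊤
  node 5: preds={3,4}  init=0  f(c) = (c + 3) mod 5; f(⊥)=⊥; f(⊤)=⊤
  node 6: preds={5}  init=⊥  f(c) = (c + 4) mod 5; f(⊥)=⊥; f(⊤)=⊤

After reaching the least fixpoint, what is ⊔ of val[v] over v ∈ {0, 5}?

Trace (21 dequeues):
  [1] u=0 | in ⊥ | out ⊥ | ==
  [2] u=1 | in ⊥ | out ⊥ | ==
  [3] u=2 | in 2 | out 1 | prev ⊥ | push {1}
  [4] u=3 | in ⊥ | out 2 | ==
  [5] u=4 | in 0 | out 2 | prev ⊥ | push {0,3}
  [6] u=5 | in 2 | out 0 | ==
  [7] u=6 | in 0 | out 4 | prev ⊥ | push {}
  [8] u=1 | in ⊤ | out ⊤ | prev ⊥ | push {}
  [9] u=0 | in 2 | out 3 | prev ⊥ | push {1,2}
  [10] u=3 | in ⊤ | out ⊤ | prev 2 | push {5}
  [11] u=1 | in ⊤ | out ⊤ | ==
  [12] u=2 | in ⊤ | out ⊤ | prev 1 | push {1}
  [13] u=5 | in ⊤ | out ⊤ | prev 0 | push {4,6}
  [14] u=1 | in ⊤ | out ⊤ | ==
  [15] u=4 | in ⊤ | out ⊤ | prev 2 | push {0,3,5}
  [16] u=6 | in ⊤ | out ⊤ | prev 4 | push {1}
  [17] u=0 | in ⊤ | out ⊤ | prev 3 | push {2}
  [18] u=3 | in ⊤ | out ⊤ | ==
  [19] u=5 | in ⊤ | out ⊤ | ==
  [20] u=1 | in ⊤ | out ⊤ | ==
  [21] u=2 | in ⊤ | out ⊤ | ==

Converged values:
  [0] ⊤
  [1] ⊤
  [2] ⊤
  [3] ⊤
  [4] ⊤
  [5] ⊤
  [6] ⊤

⊤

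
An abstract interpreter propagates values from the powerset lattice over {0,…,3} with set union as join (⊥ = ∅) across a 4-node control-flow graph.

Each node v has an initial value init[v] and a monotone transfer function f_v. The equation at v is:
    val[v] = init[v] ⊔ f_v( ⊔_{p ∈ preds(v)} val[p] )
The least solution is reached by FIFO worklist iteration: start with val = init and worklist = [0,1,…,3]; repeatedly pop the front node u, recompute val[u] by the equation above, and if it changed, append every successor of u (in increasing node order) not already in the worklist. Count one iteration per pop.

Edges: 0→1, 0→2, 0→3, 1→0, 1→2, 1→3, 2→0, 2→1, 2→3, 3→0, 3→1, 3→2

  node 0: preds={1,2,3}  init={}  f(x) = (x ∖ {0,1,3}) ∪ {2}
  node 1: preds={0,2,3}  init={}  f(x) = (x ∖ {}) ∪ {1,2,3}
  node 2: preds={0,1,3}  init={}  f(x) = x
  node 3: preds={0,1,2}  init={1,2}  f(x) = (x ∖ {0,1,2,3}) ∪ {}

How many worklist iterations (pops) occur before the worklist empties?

Worklist (6 pops):
  #1 pop 0: in={1,2} → {2} (was {}); enqueue []
  #2 pop 1: in={1,2} → {1,2,3} (was {}); enqueue [0]
  #3 pop 2: in={1,2,3} → {1,2,3} (was {}); enqueue [1]
  #4 pop 3: in={1,2,3} → {1,2} (no change)
  #5 pop 0: in={1,2,3} → {2} (no change)
  #6 pop 1: in={1,2,3} → {1,2,3} (no change)

Fixpoint:
  val[0] = {2}
  val[1] = {1,2,3}
  val[2] = {1,2,3}
  val[3] = {1,2}

6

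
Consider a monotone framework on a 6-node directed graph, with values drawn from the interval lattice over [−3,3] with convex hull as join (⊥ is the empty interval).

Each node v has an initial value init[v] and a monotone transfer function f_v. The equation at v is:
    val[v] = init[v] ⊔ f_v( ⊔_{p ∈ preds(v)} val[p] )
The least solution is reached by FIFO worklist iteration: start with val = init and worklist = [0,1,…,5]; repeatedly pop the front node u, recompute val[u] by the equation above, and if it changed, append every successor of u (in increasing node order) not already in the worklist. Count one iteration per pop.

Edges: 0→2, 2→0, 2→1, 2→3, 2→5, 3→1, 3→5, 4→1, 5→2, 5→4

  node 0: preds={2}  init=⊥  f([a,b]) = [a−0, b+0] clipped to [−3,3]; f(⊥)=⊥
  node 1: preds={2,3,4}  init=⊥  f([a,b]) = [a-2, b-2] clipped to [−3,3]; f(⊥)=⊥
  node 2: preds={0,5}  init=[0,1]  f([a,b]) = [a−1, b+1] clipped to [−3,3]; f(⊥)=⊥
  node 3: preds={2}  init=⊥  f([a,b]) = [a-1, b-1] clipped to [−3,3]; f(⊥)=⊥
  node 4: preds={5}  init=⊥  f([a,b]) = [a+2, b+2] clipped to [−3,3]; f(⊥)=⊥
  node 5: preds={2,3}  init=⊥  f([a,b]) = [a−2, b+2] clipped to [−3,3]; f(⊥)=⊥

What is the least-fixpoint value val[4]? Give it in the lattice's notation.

[-1,3]

Worklist (16 pops):
  #1 pop 0: in=[0,1] → [0,1] (was ⊥); enqueue []
  #2 pop 1: in=[0,1] → [-2,-1] (was ⊥); enqueue []
  #3 pop 2: in=[0,1] → [-1,2] (was [0,1]); enqueue [0,1]
  #4 pop 3: in=[-1,2] → [-2,1] (was ⊥); enqueue []
  #5 pop 4: in=⊥ → ⊥ (no change)
  #6 pop 5: in=[-2,2] → [-3,3] (was ⊥); enqueue [2,4]
  #7 pop 0: in=[-1,2] → [-1,2] (was [0,1]); enqueue []
  #8 pop 1: in=[-2,2] → [-3,0] (was [-2,-1]); enqueue []
  #9 pop 2: in=[-3,3] → [-3,3] (was [-1,2]); enqueue [0,1,3,5]
  #10 pop 4: in=[-3,3] → [-1,3] (was ⊥); enqueue []
  #11 pop 0: in=[-3,3] → [-3,3] (was [-1,2]); enqueue [2]
  #12 pop 1: in=[-3,3] → [-3,1] (was [-3,0]); enqueue []
  #13 pop 3: in=[-3,3] → [-3,2] (was [-2,1]); enqueue [1]
  #14 pop 5: in=[-3,3] → [-3,3] (no change)
  #15 pop 2: in=[-3,3] → [-3,3] (no change)
  #16 pop 1: in=[-3,3] → [-3,1] (no change)

Fixpoint:
  val[0] = [-3,3]
  val[1] = [-3,1]
  val[2] = [-3,3]
  val[3] = [-3,2]
  val[4] = [-1,3]
  val[5] = [-3,3]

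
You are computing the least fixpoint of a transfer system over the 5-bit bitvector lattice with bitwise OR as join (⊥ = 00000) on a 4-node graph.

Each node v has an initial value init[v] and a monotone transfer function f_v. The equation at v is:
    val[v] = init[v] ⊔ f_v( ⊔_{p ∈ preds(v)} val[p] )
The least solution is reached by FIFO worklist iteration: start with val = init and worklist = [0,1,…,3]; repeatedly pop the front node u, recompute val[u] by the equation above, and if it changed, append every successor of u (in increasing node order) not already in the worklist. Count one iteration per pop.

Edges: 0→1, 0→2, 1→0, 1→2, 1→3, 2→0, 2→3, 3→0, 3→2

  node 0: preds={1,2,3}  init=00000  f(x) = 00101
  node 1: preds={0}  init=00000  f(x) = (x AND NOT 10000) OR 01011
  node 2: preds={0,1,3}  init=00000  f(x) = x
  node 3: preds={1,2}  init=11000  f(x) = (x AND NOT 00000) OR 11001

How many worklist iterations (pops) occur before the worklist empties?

6

Worklist (6 pops):
  #1 pop 0: in=11000 → 00101 (was 00000); enqueue []
  #2 pop 1: in=00101 → 01111 (was 00000); enqueue [0]
  #3 pop 2: in=11111 → 11111 (was 00000); enqueue []
  #4 pop 3: in=11111 → 11111 (was 11000); enqueue [2]
  #5 pop 0: in=11111 → 00101 (no change)
  #6 pop 2: in=11111 → 11111 (no change)

Fixpoint:
  val[0] = 00101
  val[1] = 01111
  val[2] = 11111
  val[3] = 11111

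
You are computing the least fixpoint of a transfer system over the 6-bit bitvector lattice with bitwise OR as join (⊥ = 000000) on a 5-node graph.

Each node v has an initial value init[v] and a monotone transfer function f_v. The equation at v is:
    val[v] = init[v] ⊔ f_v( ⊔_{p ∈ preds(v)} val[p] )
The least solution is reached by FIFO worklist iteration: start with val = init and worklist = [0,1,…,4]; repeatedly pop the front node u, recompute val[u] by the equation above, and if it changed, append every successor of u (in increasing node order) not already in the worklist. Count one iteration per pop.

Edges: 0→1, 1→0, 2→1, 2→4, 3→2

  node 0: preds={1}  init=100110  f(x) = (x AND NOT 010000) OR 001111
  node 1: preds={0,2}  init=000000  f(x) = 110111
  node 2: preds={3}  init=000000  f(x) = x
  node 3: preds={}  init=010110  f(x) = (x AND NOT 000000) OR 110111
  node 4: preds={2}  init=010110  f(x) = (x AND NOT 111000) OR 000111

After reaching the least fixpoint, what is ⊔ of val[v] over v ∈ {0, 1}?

111111

Iteration log — 10 steps:
  step 1. node 0  ⊔preds=000000  new=101111  old=100110  +wl: 
  step 2. node 1  ⊔preds=101111  new=110111  old=000000  +wl: 0
  step 3. node 2  ⊔preds=010110  new=010110  old=000000  +wl: 1
  step 4. node 3  ⊔preds=000000  new=110111  old=010110  +wl: 2
  step 5. node 4  ⊔preds=010110  new=010111  old=010110  +wl: 
  step 6. node 0  ⊔preds=110111  new=101111  stable
  step 7. node 1  ⊔preds=111111  new=110111  stable
  step 8. node 2  ⊔preds=110111  new=110111  old=010110  +wl: 1,4
  step 9. node 1  ⊔preds=111111  new=110111  stable
  step 10. node 4  ⊔preds=110111  new=010111  stable

Least fixpoint reached:
  node 0: 101111
  node 1: 110111
  node 2: 110111
  node 3: 110111
  node 4: 010111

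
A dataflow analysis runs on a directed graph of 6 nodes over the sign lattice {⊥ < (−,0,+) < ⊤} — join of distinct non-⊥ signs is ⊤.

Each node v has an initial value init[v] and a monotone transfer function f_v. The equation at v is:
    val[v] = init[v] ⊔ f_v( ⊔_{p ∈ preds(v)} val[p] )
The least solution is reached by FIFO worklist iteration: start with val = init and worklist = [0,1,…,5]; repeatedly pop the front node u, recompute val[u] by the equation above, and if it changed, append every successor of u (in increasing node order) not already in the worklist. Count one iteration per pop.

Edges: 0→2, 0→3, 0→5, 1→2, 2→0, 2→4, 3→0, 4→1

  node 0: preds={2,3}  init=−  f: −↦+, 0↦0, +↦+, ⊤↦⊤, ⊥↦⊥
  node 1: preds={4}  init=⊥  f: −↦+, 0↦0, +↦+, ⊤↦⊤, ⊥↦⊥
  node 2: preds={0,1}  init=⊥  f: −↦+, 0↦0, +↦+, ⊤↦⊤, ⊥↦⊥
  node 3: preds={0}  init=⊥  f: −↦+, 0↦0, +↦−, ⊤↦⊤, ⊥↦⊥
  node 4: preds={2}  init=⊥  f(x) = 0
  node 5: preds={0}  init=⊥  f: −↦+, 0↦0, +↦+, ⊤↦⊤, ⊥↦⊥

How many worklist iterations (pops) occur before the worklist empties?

13

Trace (13 dequeues):
  [1] u=0 | in ⊥ | out − | ==
  [2] u=1 | in ⊥ | out ⊥ | ==
  [3] u=2 | in − | out + | prev ⊥ | push {0}
  [4] u=3 | in − | out + | prev ⊥ | push {}
  [5] u=4 | in + | out 0 | prev ⊥ | push {1}
  [6] u=5 | in − | out + | prev ⊥ | push {}
  [7] u=0 | in + | out ⊤ | prev − | push {2,3,5}
  [8] u=1 | in 0 | out 0 | prev ⊥ | push {}
  [9] u=2 | in ⊤ | out ⊤ | prev + | push {0,4}
  [10] u=3 | in ⊤ | out ⊤ | prev + | push {}
  [11] u=5 | in ⊤ | out ⊤ | prev + | push {}
  [12] u=0 | in ⊤ | out ⊤ | ==
  [13] u=4 | in ⊤ | out 0 | ==

Converged values:
  [0] ⊤
  [1] 0
  [2] ⊤
  [3] ⊤
  [4] 0
  [5] ⊤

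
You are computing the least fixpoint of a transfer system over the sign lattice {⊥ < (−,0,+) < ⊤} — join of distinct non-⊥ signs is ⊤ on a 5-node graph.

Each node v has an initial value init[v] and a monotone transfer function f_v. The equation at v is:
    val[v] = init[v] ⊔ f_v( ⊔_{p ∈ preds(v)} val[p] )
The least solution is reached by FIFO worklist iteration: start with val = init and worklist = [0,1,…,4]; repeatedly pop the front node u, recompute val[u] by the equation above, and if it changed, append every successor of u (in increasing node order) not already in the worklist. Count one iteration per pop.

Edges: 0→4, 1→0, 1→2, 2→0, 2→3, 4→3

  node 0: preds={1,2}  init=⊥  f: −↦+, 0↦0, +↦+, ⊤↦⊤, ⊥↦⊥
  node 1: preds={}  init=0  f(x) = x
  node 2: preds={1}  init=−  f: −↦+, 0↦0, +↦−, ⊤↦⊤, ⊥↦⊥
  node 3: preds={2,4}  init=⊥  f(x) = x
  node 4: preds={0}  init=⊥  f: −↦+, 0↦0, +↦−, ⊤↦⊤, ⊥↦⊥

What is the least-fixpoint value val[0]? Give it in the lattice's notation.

⊤

Worklist (7 pops):
  #1 pop 0: in=⊤ → ⊤ (was ⊥); enqueue []
  #2 pop 1: in=⊥ → 0 (no change)
  #3 pop 2: in=0 → ⊤ (was −); enqueue [0]
  #4 pop 3: in=⊤ → ⊤ (was ⊥); enqueue []
  #5 pop 4: in=⊤ → ⊤ (was ⊥); enqueue [3]
  #6 pop 0: in=⊤ → ⊤ (no change)
  #7 pop 3: in=⊤ → ⊤ (no change)

Fixpoint:
  val[0] = ⊤
  val[1] = 0
  val[2] = ⊤
  val[3] = ⊤
  val[4] = ⊤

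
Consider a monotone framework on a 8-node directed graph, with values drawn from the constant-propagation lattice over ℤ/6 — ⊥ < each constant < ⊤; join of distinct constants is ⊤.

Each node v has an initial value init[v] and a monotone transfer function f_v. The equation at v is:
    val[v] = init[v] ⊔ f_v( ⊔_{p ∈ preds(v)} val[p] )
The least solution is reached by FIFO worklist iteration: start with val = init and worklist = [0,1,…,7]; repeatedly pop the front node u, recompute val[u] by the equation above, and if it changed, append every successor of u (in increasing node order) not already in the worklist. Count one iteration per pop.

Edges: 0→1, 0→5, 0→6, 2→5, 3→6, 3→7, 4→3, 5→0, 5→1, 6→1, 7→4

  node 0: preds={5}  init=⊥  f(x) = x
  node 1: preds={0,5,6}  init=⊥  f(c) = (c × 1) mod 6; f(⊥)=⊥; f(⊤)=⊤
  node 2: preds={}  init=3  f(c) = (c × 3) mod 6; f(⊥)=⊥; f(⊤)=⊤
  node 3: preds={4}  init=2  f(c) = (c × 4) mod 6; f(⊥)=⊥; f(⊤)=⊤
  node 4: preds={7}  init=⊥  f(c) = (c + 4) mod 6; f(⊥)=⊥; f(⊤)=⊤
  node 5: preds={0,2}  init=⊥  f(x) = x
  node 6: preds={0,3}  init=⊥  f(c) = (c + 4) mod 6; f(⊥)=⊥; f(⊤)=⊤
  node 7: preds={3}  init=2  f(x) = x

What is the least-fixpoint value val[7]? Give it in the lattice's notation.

⊤

Worklist (17 pops):
  #1 pop 0: in=⊥ → ⊥ (no change)
  #2 pop 1: in=⊥ → ⊥ (no change)
  #3 pop 2: in=⊥ → 3 (no change)
  #4 pop 3: in=⊥ → 2 (no change)
  #5 pop 4: in=2 → 0 (was ⊥); enqueue [3]
  #6 pop 5: in=3 → 3 (was ⊥); enqueue [0,1]
  #7 pop 6: in=2 → 0 (was ⊥); enqueue []
  #8 pop 7: in=2 → 2 (no change)
  #9 pop 3: in=0 → ⊤ (was 2); enqueue [6,7]
  #10 pop 0: in=3 → 3 (was ⊥); enqueue [5]
  #11 pop 1: in=⊤ → ⊤ (was ⊥); enqueue []
  #12 pop 6: in=⊤ → ⊤ (was 0); enqueue [1]
  #13 pop 7: in=⊤ → ⊤ (was 2); enqueue [4]
  #14 pop 5: in=3 → 3 (no change)
  #15 pop 1: in=⊤ → ⊤ (no change)
  #16 pop 4: in=⊤ → ⊤ (was 0); enqueue [3]
  #17 pop 3: in=⊤ → ⊤ (no change)

Fixpoint:
  val[0] = 3
  val[1] = ⊤
  val[2] = 3
  val[3] = ⊤
  val[4] = ⊤
  val[5] = 3
  val[6] = ⊤
  val[7] = ⊤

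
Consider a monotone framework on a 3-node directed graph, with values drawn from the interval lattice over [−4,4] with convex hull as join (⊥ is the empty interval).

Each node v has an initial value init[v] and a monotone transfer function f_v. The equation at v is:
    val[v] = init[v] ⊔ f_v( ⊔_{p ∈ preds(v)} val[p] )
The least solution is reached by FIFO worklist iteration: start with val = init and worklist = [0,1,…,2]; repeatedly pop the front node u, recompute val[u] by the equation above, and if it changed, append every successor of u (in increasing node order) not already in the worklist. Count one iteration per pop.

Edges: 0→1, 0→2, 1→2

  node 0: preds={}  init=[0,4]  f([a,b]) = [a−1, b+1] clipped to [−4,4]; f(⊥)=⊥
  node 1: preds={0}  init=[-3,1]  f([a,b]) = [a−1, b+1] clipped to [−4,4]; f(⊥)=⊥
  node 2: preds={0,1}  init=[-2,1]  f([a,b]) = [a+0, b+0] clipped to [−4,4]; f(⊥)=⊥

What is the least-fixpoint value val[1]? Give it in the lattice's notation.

Worklist (3 pops):
  #1 pop 0: in=⊥ → [0,4] (no change)
  #2 pop 1: in=[0,4] → [-3,4] (was [-3,1]); enqueue []
  #3 pop 2: in=[-3,4] → [-3,4] (was [-2,1]); enqueue []

Fixpoint:
  val[0] = [0,4]
  val[1] = [-3,4]
  val[2] = [-3,4]

[-3,4]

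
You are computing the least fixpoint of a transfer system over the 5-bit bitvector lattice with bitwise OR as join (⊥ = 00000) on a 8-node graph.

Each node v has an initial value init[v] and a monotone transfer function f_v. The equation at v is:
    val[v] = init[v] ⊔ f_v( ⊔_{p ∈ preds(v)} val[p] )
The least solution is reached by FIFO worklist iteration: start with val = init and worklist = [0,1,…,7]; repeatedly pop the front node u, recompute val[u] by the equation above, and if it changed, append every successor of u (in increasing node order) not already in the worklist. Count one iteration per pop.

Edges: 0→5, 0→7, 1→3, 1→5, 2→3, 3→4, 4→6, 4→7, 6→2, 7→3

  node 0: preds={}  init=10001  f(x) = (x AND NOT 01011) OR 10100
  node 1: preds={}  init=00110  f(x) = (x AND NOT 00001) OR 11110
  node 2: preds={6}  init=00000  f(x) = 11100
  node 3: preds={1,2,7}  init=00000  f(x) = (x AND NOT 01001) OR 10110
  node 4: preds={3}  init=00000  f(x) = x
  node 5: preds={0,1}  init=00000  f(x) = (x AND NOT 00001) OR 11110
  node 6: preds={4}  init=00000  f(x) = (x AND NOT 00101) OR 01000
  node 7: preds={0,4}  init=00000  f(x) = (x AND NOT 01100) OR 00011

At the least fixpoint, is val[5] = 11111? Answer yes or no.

no

Trace (10 dequeues):
  [1] u=0 | in 00000 | out 10101 | prev 10001 | push {}
  [2] u=1 | in 00000 | out 11110 | prev 00110 | push {}
  [3] u=2 | in 00000 | out 11100 | prev 00000 | push {}
  [4] u=3 | in 11110 | out 10110 | prev 00000 | push {}
  [5] u=4 | in 10110 | out 10110 | prev 00000 | push {}
  [6] u=5 | in 11111 | out 11110 | prev 00000 | push {}
  [7] u=6 | in 10110 | out 11010 | prev 00000 | push {2}
  [8] u=7 | in 10111 | out 10011 | prev 00000 | push {3}
  [9] u=2 | in 11010 | out 11100 | ==
  [10] u=3 | in 11111 | out 10110 | ==

Converged values:
  [0] 10101
  [1] 11110
  [2] 11100
  [3] 10110
  [4] 10110
  [5] 11110
  [6] 11010
  [7] 10011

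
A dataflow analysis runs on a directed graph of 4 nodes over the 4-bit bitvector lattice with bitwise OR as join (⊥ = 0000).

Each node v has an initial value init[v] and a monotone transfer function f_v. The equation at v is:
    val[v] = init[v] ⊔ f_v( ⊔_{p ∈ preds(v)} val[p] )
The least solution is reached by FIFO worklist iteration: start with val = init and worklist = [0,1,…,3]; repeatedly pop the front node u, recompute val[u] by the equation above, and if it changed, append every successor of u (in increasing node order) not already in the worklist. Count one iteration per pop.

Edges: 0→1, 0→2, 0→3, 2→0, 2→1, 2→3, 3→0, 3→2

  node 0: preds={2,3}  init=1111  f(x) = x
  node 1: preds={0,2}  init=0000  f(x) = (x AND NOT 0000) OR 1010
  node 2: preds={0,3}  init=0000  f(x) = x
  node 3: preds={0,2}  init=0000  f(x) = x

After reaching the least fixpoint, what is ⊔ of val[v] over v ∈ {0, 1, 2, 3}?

Worklist (7 pops):
  #1 pop 0: in=0000 → 1111 (no change)
  #2 pop 1: in=1111 → 1111 (was 0000); enqueue []
  #3 pop 2: in=1111 → 1111 (was 0000); enqueue [0,1]
  #4 pop 3: in=1111 → 1111 (was 0000); enqueue [2]
  #5 pop 0: in=1111 → 1111 (no change)
  #6 pop 1: in=1111 → 1111 (no change)
  #7 pop 2: in=1111 → 1111 (no change)

Fixpoint:
  val[0] = 1111
  val[1] = 1111
  val[2] = 1111
  val[3] = 1111

1111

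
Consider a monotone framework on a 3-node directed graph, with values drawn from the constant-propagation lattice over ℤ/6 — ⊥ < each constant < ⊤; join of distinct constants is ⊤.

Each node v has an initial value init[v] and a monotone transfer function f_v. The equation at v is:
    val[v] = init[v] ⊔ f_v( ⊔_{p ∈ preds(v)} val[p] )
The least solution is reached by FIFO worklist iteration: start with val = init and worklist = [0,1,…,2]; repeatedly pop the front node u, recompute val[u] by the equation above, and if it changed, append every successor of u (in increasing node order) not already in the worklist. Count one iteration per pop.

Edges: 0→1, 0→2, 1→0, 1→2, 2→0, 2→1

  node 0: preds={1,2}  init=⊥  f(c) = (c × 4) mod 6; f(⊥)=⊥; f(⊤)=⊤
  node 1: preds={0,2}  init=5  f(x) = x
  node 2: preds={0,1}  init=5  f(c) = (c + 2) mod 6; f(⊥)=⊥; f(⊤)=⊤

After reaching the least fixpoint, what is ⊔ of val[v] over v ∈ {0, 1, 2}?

Trace (6 dequeues):
  [1] u=0 | in 5 | out 2 | prev ⊥ | push {}
  [2] u=1 | in ⊤ | out ⊤ | prev 5 | push {0}
  [3] u=2 | in ⊤ | out ⊤ | prev 5 | push {1}
  [4] u=0 | in ⊤ | out ⊤ | prev 2 | push {2}
  [5] u=1 | in ⊤ | out ⊤ | ==
  [6] u=2 | in ⊤ | out ⊤ | ==

Converged values:
  [0] ⊤
  [1] ⊤
  [2] ⊤

⊤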